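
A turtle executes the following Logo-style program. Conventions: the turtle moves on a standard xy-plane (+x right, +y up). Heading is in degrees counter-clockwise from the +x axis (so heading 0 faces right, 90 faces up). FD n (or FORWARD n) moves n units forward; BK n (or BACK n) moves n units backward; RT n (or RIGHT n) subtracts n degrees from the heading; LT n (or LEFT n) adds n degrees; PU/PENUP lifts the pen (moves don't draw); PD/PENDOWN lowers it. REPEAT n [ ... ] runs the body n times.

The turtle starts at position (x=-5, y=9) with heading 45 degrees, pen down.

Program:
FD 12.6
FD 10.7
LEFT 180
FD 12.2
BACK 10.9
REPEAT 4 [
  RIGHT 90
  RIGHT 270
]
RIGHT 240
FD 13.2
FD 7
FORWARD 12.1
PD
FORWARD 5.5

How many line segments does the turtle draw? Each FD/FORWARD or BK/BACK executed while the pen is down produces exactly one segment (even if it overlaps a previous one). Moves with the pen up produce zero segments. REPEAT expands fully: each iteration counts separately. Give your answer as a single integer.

Answer: 8

Derivation:
Executing turtle program step by step:
Start: pos=(-5,9), heading=45, pen down
FD 12.6: (-5,9) -> (3.91,17.91) [heading=45, draw]
FD 10.7: (3.91,17.91) -> (11.476,25.476) [heading=45, draw]
LT 180: heading 45 -> 225
FD 12.2: (11.476,25.476) -> (2.849,16.849) [heading=225, draw]
BK 10.9: (2.849,16.849) -> (10.556,24.556) [heading=225, draw]
REPEAT 4 [
  -- iteration 1/4 --
  RT 90: heading 225 -> 135
  RT 270: heading 135 -> 225
  -- iteration 2/4 --
  RT 90: heading 225 -> 135
  RT 270: heading 135 -> 225
  -- iteration 3/4 --
  RT 90: heading 225 -> 135
  RT 270: heading 135 -> 225
  -- iteration 4/4 --
  RT 90: heading 225 -> 135
  RT 270: heading 135 -> 225
]
RT 240: heading 225 -> 345
FD 13.2: (10.556,24.556) -> (23.307,21.14) [heading=345, draw]
FD 7: (23.307,21.14) -> (30.068,19.328) [heading=345, draw]
FD 12.1: (30.068,19.328) -> (41.756,16.196) [heading=345, draw]
PD: pen down
FD 5.5: (41.756,16.196) -> (47.068,14.773) [heading=345, draw]
Final: pos=(47.068,14.773), heading=345, 8 segment(s) drawn
Segments drawn: 8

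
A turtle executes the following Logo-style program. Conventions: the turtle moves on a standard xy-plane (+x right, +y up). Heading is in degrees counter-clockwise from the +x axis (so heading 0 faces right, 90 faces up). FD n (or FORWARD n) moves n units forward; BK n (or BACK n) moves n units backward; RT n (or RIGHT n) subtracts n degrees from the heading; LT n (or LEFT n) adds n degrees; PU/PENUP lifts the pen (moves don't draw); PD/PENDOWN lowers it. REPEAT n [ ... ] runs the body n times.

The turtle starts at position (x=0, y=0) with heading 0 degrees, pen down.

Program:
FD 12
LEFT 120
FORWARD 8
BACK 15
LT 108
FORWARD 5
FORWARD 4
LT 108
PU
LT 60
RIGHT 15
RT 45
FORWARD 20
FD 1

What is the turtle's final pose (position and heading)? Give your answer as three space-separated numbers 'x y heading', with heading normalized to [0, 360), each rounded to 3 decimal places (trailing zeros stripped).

Executing turtle program step by step:
Start: pos=(0,0), heading=0, pen down
FD 12: (0,0) -> (12,0) [heading=0, draw]
LT 120: heading 0 -> 120
FD 8: (12,0) -> (8,6.928) [heading=120, draw]
BK 15: (8,6.928) -> (15.5,-6.062) [heading=120, draw]
LT 108: heading 120 -> 228
FD 5: (15.5,-6.062) -> (12.154,-9.778) [heading=228, draw]
FD 4: (12.154,-9.778) -> (9.478,-12.75) [heading=228, draw]
LT 108: heading 228 -> 336
PU: pen up
LT 60: heading 336 -> 36
RT 15: heading 36 -> 21
RT 45: heading 21 -> 336
FD 20: (9.478,-12.75) -> (27.749,-20.885) [heading=336, move]
FD 1: (27.749,-20.885) -> (28.662,-21.292) [heading=336, move]
Final: pos=(28.662,-21.292), heading=336, 5 segment(s) drawn

Answer: 28.662 -21.292 336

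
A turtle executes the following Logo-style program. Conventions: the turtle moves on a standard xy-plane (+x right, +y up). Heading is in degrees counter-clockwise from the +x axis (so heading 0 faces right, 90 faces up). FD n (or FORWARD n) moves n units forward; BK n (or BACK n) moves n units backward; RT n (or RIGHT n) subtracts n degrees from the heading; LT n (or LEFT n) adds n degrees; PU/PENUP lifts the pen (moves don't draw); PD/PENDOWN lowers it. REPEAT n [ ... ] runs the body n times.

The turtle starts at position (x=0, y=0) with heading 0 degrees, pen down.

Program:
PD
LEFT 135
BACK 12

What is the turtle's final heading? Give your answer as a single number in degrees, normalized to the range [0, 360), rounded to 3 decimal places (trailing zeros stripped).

Executing turtle program step by step:
Start: pos=(0,0), heading=0, pen down
PD: pen down
LT 135: heading 0 -> 135
BK 12: (0,0) -> (8.485,-8.485) [heading=135, draw]
Final: pos=(8.485,-8.485), heading=135, 1 segment(s) drawn

Answer: 135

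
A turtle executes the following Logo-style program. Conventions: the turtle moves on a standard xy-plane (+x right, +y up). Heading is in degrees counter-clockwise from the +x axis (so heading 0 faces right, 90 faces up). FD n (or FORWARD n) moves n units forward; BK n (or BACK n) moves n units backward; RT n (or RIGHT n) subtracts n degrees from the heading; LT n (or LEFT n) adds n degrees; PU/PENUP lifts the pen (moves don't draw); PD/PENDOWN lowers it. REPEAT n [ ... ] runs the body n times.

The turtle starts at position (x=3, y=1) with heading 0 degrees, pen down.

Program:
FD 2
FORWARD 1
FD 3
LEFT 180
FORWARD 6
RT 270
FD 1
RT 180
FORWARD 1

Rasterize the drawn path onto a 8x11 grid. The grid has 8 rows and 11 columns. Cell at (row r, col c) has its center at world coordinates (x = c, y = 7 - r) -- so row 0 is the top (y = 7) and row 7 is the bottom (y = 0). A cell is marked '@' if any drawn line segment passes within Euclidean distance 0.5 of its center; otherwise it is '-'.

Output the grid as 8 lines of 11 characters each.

Answer: -----------
-----------
-----------
-----------
-----------
-----------
---@@@@@@@-
---@-------

Derivation:
Segment 0: (3,1) -> (5,1)
Segment 1: (5,1) -> (6,1)
Segment 2: (6,1) -> (9,1)
Segment 3: (9,1) -> (3,1)
Segment 4: (3,1) -> (3,0)
Segment 5: (3,0) -> (3,1)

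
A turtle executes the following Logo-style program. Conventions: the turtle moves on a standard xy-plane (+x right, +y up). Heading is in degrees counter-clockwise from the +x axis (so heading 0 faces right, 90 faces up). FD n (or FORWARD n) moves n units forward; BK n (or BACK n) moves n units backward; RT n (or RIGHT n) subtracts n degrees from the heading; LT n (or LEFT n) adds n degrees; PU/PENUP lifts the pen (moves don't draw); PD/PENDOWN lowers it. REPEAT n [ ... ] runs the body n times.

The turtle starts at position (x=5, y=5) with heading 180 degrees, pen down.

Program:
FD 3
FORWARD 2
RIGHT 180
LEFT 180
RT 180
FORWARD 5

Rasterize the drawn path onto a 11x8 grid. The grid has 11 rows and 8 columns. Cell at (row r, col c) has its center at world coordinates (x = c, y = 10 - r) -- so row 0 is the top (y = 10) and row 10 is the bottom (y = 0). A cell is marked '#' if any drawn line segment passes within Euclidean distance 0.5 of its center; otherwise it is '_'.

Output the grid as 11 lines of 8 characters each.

Segment 0: (5,5) -> (2,5)
Segment 1: (2,5) -> (0,5)
Segment 2: (0,5) -> (5,5)

Answer: ________
________
________
________
________
######__
________
________
________
________
________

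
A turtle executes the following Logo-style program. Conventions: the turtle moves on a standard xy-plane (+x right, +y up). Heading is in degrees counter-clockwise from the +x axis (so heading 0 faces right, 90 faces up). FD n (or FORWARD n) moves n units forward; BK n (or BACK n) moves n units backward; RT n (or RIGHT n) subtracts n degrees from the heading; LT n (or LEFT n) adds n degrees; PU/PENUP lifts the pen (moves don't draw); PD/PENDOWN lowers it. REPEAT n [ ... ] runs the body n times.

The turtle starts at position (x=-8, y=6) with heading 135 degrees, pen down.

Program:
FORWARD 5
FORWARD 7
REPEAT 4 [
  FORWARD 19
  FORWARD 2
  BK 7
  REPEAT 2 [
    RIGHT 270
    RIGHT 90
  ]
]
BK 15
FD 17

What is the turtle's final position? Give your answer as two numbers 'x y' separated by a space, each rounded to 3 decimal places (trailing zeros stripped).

Executing turtle program step by step:
Start: pos=(-8,6), heading=135, pen down
FD 5: (-8,6) -> (-11.536,9.536) [heading=135, draw]
FD 7: (-11.536,9.536) -> (-16.485,14.485) [heading=135, draw]
REPEAT 4 [
  -- iteration 1/4 --
  FD 19: (-16.485,14.485) -> (-29.92,27.92) [heading=135, draw]
  FD 2: (-29.92,27.92) -> (-31.335,29.335) [heading=135, draw]
  BK 7: (-31.335,29.335) -> (-26.385,24.385) [heading=135, draw]
  REPEAT 2 [
    -- iteration 1/2 --
    RT 270: heading 135 -> 225
    RT 90: heading 225 -> 135
    -- iteration 2/2 --
    RT 270: heading 135 -> 225
    RT 90: heading 225 -> 135
  ]
  -- iteration 2/4 --
  FD 19: (-26.385,24.385) -> (-39.82,37.82) [heading=135, draw]
  FD 2: (-39.82,37.82) -> (-41.234,39.234) [heading=135, draw]
  BK 7: (-41.234,39.234) -> (-36.284,34.284) [heading=135, draw]
  REPEAT 2 [
    -- iteration 1/2 --
    RT 270: heading 135 -> 225
    RT 90: heading 225 -> 135
    -- iteration 2/2 --
    RT 270: heading 135 -> 225
    RT 90: heading 225 -> 135
  ]
  -- iteration 3/4 --
  FD 19: (-36.284,34.284) -> (-49.719,47.719) [heading=135, draw]
  FD 2: (-49.719,47.719) -> (-51.134,49.134) [heading=135, draw]
  BK 7: (-51.134,49.134) -> (-46.184,44.184) [heading=135, draw]
  REPEAT 2 [
    -- iteration 1/2 --
    RT 270: heading 135 -> 225
    RT 90: heading 225 -> 135
    -- iteration 2/2 --
    RT 270: heading 135 -> 225
    RT 90: heading 225 -> 135
  ]
  -- iteration 4/4 --
  FD 19: (-46.184,44.184) -> (-59.619,57.619) [heading=135, draw]
  FD 2: (-59.619,57.619) -> (-61.033,59.033) [heading=135, draw]
  BK 7: (-61.033,59.033) -> (-56.083,54.083) [heading=135, draw]
  REPEAT 2 [
    -- iteration 1/2 --
    RT 270: heading 135 -> 225
    RT 90: heading 225 -> 135
    -- iteration 2/2 --
    RT 270: heading 135 -> 225
    RT 90: heading 225 -> 135
  ]
]
BK 15: (-56.083,54.083) -> (-45.477,43.477) [heading=135, draw]
FD 17: (-45.477,43.477) -> (-57.497,55.497) [heading=135, draw]
Final: pos=(-57.497,55.497), heading=135, 16 segment(s) drawn

Answer: -57.497 55.497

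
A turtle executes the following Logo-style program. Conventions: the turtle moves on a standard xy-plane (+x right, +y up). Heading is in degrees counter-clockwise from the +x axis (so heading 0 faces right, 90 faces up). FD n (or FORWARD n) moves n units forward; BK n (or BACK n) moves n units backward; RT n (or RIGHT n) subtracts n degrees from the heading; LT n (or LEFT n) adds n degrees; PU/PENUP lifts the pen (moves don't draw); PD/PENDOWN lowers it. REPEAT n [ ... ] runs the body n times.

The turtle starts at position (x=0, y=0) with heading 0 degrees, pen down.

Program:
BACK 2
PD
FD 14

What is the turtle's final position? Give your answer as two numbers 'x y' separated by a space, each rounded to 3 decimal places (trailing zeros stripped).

Answer: 12 0

Derivation:
Executing turtle program step by step:
Start: pos=(0,0), heading=0, pen down
BK 2: (0,0) -> (-2,0) [heading=0, draw]
PD: pen down
FD 14: (-2,0) -> (12,0) [heading=0, draw]
Final: pos=(12,0), heading=0, 2 segment(s) drawn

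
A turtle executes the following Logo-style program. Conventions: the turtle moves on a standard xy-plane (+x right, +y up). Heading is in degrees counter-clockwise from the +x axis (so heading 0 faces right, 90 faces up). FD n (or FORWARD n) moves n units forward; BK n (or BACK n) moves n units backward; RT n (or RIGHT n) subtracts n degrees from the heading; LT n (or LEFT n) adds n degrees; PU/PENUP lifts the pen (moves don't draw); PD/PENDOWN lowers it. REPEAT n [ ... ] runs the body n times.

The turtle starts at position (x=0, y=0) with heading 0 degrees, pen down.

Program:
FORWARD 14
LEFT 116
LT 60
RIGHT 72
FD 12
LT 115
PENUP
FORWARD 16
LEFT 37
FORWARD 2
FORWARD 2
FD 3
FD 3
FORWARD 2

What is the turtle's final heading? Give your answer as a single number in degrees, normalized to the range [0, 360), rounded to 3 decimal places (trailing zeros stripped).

Executing turtle program step by step:
Start: pos=(0,0), heading=0, pen down
FD 14: (0,0) -> (14,0) [heading=0, draw]
LT 116: heading 0 -> 116
LT 60: heading 116 -> 176
RT 72: heading 176 -> 104
FD 12: (14,0) -> (11.097,11.644) [heading=104, draw]
LT 115: heading 104 -> 219
PU: pen up
FD 16: (11.097,11.644) -> (-1.337,1.574) [heading=219, move]
LT 37: heading 219 -> 256
FD 2: (-1.337,1.574) -> (-1.821,-0.366) [heading=256, move]
FD 2: (-1.821,-0.366) -> (-2.305,-2.307) [heading=256, move]
FD 3: (-2.305,-2.307) -> (-3.031,-5.218) [heading=256, move]
FD 3: (-3.031,-5.218) -> (-3.757,-8.129) [heading=256, move]
FD 2: (-3.757,-8.129) -> (-4.24,-10.069) [heading=256, move]
Final: pos=(-4.24,-10.069), heading=256, 2 segment(s) drawn

Answer: 256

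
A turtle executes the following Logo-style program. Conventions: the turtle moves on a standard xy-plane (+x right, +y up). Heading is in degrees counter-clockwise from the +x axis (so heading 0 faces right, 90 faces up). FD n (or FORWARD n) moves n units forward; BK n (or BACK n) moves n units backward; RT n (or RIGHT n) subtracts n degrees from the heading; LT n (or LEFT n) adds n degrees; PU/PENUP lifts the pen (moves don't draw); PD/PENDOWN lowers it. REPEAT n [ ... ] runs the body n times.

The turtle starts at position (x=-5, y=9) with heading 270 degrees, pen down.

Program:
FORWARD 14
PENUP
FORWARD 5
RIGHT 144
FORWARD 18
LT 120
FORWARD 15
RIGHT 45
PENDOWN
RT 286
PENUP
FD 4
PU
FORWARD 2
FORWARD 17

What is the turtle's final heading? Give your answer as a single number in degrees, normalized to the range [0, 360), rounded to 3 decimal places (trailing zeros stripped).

Executing turtle program step by step:
Start: pos=(-5,9), heading=270, pen down
FD 14: (-5,9) -> (-5,-5) [heading=270, draw]
PU: pen up
FD 5: (-5,-5) -> (-5,-10) [heading=270, move]
RT 144: heading 270 -> 126
FD 18: (-5,-10) -> (-15.58,4.562) [heading=126, move]
LT 120: heading 126 -> 246
FD 15: (-15.58,4.562) -> (-21.681,-9.141) [heading=246, move]
RT 45: heading 246 -> 201
PD: pen down
RT 286: heading 201 -> 275
PU: pen up
FD 4: (-21.681,-9.141) -> (-21.333,-13.126) [heading=275, move]
PU: pen up
FD 2: (-21.333,-13.126) -> (-21.158,-15.118) [heading=275, move]
FD 17: (-21.158,-15.118) -> (-19.677,-32.053) [heading=275, move]
Final: pos=(-19.677,-32.053), heading=275, 1 segment(s) drawn

Answer: 275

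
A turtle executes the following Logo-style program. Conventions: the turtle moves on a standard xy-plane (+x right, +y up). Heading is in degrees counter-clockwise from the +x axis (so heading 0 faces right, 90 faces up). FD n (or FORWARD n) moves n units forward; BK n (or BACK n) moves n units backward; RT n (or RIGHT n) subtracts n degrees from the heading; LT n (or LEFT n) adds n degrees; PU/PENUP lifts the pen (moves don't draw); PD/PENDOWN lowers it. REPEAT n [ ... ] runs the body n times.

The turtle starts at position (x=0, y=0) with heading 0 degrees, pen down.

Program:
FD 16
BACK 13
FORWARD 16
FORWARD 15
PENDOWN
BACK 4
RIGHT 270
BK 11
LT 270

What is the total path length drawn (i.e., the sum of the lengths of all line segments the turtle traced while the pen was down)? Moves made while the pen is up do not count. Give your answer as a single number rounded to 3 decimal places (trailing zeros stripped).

Executing turtle program step by step:
Start: pos=(0,0), heading=0, pen down
FD 16: (0,0) -> (16,0) [heading=0, draw]
BK 13: (16,0) -> (3,0) [heading=0, draw]
FD 16: (3,0) -> (19,0) [heading=0, draw]
FD 15: (19,0) -> (34,0) [heading=0, draw]
PD: pen down
BK 4: (34,0) -> (30,0) [heading=0, draw]
RT 270: heading 0 -> 90
BK 11: (30,0) -> (30,-11) [heading=90, draw]
LT 270: heading 90 -> 0
Final: pos=(30,-11), heading=0, 6 segment(s) drawn

Segment lengths:
  seg 1: (0,0) -> (16,0), length = 16
  seg 2: (16,0) -> (3,0), length = 13
  seg 3: (3,0) -> (19,0), length = 16
  seg 4: (19,0) -> (34,0), length = 15
  seg 5: (34,0) -> (30,0), length = 4
  seg 6: (30,0) -> (30,-11), length = 11
Total = 75

Answer: 75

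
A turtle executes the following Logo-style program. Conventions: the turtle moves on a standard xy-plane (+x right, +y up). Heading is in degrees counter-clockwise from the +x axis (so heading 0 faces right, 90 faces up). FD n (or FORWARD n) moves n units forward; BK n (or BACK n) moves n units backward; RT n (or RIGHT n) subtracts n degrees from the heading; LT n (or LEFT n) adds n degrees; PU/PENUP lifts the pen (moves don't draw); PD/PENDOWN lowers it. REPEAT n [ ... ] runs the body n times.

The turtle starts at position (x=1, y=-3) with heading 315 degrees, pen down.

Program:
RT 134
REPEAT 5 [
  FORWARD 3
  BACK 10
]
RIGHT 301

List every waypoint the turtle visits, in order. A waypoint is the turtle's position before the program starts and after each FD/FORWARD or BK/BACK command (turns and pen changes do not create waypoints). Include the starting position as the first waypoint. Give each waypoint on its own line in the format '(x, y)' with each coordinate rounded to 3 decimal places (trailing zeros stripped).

Executing turtle program step by step:
Start: pos=(1,-3), heading=315, pen down
RT 134: heading 315 -> 181
REPEAT 5 [
  -- iteration 1/5 --
  FD 3: (1,-3) -> (-2,-3.052) [heading=181, draw]
  BK 10: (-2,-3.052) -> (7.999,-2.878) [heading=181, draw]
  -- iteration 2/5 --
  FD 3: (7.999,-2.878) -> (4.999,-2.93) [heading=181, draw]
  BK 10: (4.999,-2.93) -> (14.998,-2.756) [heading=181, draw]
  -- iteration 3/5 --
  FD 3: (14.998,-2.756) -> (11.998,-2.808) [heading=181, draw]
  BK 10: (11.998,-2.808) -> (21.997,-2.633) [heading=181, draw]
  -- iteration 4/5 --
  FD 3: (21.997,-2.633) -> (18.997,-2.686) [heading=181, draw]
  BK 10: (18.997,-2.686) -> (28.996,-2.511) [heading=181, draw]
  -- iteration 5/5 --
  FD 3: (28.996,-2.511) -> (25.996,-2.564) [heading=181, draw]
  BK 10: (25.996,-2.564) -> (35.995,-2.389) [heading=181, draw]
]
RT 301: heading 181 -> 240
Final: pos=(35.995,-2.389), heading=240, 10 segment(s) drawn
Waypoints (11 total):
(1, -3)
(-2, -3.052)
(7.999, -2.878)
(4.999, -2.93)
(14.998, -2.756)
(11.998, -2.808)
(21.997, -2.633)
(18.997, -2.686)
(28.996, -2.511)
(25.996, -2.564)
(35.995, -2.389)

Answer: (1, -3)
(-2, -3.052)
(7.999, -2.878)
(4.999, -2.93)
(14.998, -2.756)
(11.998, -2.808)
(21.997, -2.633)
(18.997, -2.686)
(28.996, -2.511)
(25.996, -2.564)
(35.995, -2.389)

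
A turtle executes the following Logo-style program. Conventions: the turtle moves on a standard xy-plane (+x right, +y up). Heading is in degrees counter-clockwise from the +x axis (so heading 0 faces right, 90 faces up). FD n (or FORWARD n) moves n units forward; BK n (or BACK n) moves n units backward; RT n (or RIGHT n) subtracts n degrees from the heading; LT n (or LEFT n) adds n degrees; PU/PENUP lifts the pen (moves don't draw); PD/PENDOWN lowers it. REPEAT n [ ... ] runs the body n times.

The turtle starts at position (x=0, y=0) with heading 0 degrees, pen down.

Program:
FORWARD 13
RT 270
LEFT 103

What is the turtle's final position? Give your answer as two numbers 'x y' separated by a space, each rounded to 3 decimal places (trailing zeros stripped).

Answer: 13 0

Derivation:
Executing turtle program step by step:
Start: pos=(0,0), heading=0, pen down
FD 13: (0,0) -> (13,0) [heading=0, draw]
RT 270: heading 0 -> 90
LT 103: heading 90 -> 193
Final: pos=(13,0), heading=193, 1 segment(s) drawn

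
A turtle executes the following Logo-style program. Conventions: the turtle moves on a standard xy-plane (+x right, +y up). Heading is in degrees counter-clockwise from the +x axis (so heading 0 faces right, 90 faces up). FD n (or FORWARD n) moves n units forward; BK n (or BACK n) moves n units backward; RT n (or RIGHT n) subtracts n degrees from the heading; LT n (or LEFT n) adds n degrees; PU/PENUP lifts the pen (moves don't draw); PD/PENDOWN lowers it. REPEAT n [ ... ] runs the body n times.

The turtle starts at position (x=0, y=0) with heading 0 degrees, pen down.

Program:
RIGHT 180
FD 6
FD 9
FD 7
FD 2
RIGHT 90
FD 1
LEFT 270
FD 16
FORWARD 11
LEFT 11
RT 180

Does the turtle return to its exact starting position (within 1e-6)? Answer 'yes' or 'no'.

Executing turtle program step by step:
Start: pos=(0,0), heading=0, pen down
RT 180: heading 0 -> 180
FD 6: (0,0) -> (-6,0) [heading=180, draw]
FD 9: (-6,0) -> (-15,0) [heading=180, draw]
FD 7: (-15,0) -> (-22,0) [heading=180, draw]
FD 2: (-22,0) -> (-24,0) [heading=180, draw]
RT 90: heading 180 -> 90
FD 1: (-24,0) -> (-24,1) [heading=90, draw]
LT 270: heading 90 -> 0
FD 16: (-24,1) -> (-8,1) [heading=0, draw]
FD 11: (-8,1) -> (3,1) [heading=0, draw]
LT 11: heading 0 -> 11
RT 180: heading 11 -> 191
Final: pos=(3,1), heading=191, 7 segment(s) drawn

Start position: (0, 0)
Final position: (3, 1)
Distance = 3.162; >= 1e-6 -> NOT closed

Answer: no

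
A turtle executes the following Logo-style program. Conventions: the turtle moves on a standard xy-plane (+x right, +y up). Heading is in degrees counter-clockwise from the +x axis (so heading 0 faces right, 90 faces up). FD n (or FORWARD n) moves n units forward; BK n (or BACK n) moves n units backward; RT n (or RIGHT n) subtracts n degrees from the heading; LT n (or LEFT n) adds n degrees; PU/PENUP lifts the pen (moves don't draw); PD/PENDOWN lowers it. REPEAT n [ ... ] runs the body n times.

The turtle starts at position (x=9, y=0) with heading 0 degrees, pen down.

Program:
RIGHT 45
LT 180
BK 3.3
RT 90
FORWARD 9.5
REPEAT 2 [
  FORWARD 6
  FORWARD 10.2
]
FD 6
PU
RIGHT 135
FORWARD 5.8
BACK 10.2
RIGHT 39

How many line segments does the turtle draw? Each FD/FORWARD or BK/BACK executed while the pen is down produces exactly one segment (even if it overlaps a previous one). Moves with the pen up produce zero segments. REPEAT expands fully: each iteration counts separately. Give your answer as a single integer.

Executing turtle program step by step:
Start: pos=(9,0), heading=0, pen down
RT 45: heading 0 -> 315
LT 180: heading 315 -> 135
BK 3.3: (9,0) -> (11.333,-2.333) [heading=135, draw]
RT 90: heading 135 -> 45
FD 9.5: (11.333,-2.333) -> (18.051,4.384) [heading=45, draw]
REPEAT 2 [
  -- iteration 1/2 --
  FD 6: (18.051,4.384) -> (22.294,8.627) [heading=45, draw]
  FD 10.2: (22.294,8.627) -> (29.506,15.839) [heading=45, draw]
  -- iteration 2/2 --
  FD 6: (29.506,15.839) -> (33.749,20.082) [heading=45, draw]
  FD 10.2: (33.749,20.082) -> (40.961,27.294) [heading=45, draw]
]
FD 6: (40.961,27.294) -> (45.204,31.537) [heading=45, draw]
PU: pen up
RT 135: heading 45 -> 270
FD 5.8: (45.204,31.537) -> (45.204,25.737) [heading=270, move]
BK 10.2: (45.204,25.737) -> (45.204,35.937) [heading=270, move]
RT 39: heading 270 -> 231
Final: pos=(45.204,35.937), heading=231, 7 segment(s) drawn
Segments drawn: 7

Answer: 7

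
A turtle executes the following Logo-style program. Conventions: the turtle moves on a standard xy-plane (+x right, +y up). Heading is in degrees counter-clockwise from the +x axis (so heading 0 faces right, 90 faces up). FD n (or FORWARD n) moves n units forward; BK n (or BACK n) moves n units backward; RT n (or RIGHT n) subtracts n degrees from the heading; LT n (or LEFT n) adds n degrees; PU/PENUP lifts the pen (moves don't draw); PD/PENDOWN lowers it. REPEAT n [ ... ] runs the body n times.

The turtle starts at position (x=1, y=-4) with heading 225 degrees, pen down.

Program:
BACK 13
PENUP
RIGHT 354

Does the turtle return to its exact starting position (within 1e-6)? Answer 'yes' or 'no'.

Executing turtle program step by step:
Start: pos=(1,-4), heading=225, pen down
BK 13: (1,-4) -> (10.192,5.192) [heading=225, draw]
PU: pen up
RT 354: heading 225 -> 231
Final: pos=(10.192,5.192), heading=231, 1 segment(s) drawn

Start position: (1, -4)
Final position: (10.192, 5.192)
Distance = 13; >= 1e-6 -> NOT closed

Answer: no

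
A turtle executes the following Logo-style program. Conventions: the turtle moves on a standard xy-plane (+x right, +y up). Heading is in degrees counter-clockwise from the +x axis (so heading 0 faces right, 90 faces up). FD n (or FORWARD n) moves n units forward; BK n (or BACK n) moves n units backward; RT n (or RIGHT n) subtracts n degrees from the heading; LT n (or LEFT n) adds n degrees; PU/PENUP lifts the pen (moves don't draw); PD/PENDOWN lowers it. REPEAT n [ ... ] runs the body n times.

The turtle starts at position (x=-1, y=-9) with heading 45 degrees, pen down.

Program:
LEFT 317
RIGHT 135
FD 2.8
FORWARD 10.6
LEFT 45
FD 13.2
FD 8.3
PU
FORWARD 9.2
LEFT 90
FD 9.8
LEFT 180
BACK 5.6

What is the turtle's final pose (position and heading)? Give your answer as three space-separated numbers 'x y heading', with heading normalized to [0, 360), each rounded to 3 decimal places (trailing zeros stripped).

Answer: 6.323 -48.944 182

Derivation:
Executing turtle program step by step:
Start: pos=(-1,-9), heading=45, pen down
LT 317: heading 45 -> 2
RT 135: heading 2 -> 227
FD 2.8: (-1,-9) -> (-2.91,-11.048) [heading=227, draw]
FD 10.6: (-2.91,-11.048) -> (-10.139,-18.8) [heading=227, draw]
LT 45: heading 227 -> 272
FD 13.2: (-10.139,-18.8) -> (-9.678,-31.992) [heading=272, draw]
FD 8.3: (-9.678,-31.992) -> (-9.388,-40.287) [heading=272, draw]
PU: pen up
FD 9.2: (-9.388,-40.287) -> (-9.067,-49.481) [heading=272, move]
LT 90: heading 272 -> 2
FD 9.8: (-9.067,-49.481) -> (0.727,-49.139) [heading=2, move]
LT 180: heading 2 -> 182
BK 5.6: (0.727,-49.139) -> (6.323,-48.944) [heading=182, move]
Final: pos=(6.323,-48.944), heading=182, 4 segment(s) drawn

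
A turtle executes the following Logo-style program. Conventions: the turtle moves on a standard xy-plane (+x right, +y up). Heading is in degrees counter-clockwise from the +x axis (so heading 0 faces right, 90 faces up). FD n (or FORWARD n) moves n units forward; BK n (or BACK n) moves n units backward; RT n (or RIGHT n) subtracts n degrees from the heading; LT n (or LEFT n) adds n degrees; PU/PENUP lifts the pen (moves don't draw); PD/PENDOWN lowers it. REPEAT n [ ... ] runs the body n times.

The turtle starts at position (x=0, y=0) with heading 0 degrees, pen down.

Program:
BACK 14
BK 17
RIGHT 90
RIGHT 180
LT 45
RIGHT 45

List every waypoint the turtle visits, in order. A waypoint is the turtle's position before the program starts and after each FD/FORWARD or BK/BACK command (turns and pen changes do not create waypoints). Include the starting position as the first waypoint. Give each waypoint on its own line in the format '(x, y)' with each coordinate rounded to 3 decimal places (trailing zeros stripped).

Answer: (0, 0)
(-14, 0)
(-31, 0)

Derivation:
Executing turtle program step by step:
Start: pos=(0,0), heading=0, pen down
BK 14: (0,0) -> (-14,0) [heading=0, draw]
BK 17: (-14,0) -> (-31,0) [heading=0, draw]
RT 90: heading 0 -> 270
RT 180: heading 270 -> 90
LT 45: heading 90 -> 135
RT 45: heading 135 -> 90
Final: pos=(-31,0), heading=90, 2 segment(s) drawn
Waypoints (3 total):
(0, 0)
(-14, 0)
(-31, 0)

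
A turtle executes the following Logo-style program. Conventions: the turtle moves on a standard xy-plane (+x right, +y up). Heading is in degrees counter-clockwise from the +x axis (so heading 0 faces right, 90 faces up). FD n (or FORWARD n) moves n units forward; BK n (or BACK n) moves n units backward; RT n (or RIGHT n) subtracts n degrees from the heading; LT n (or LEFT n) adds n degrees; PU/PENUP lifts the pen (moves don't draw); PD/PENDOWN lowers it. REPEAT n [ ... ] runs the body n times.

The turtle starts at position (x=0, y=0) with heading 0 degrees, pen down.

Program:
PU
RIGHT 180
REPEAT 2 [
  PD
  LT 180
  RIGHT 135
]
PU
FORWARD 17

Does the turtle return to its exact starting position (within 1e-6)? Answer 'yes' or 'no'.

Executing turtle program step by step:
Start: pos=(0,0), heading=0, pen down
PU: pen up
RT 180: heading 0 -> 180
REPEAT 2 [
  -- iteration 1/2 --
  PD: pen down
  LT 180: heading 180 -> 0
  RT 135: heading 0 -> 225
  -- iteration 2/2 --
  PD: pen down
  LT 180: heading 225 -> 45
  RT 135: heading 45 -> 270
]
PU: pen up
FD 17: (0,0) -> (0,-17) [heading=270, move]
Final: pos=(0,-17), heading=270, 0 segment(s) drawn

Start position: (0, 0)
Final position: (0, -17)
Distance = 17; >= 1e-6 -> NOT closed

Answer: no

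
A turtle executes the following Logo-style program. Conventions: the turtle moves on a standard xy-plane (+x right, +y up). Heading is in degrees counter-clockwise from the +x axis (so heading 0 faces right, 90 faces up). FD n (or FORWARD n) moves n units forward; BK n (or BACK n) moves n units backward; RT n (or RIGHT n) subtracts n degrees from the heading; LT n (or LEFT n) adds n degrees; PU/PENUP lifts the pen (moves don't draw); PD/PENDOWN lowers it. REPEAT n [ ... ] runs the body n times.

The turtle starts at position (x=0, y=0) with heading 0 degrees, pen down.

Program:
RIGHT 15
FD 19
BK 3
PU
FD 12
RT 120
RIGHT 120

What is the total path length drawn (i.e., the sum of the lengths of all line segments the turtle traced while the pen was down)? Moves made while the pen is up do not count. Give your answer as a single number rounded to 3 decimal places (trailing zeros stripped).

Executing turtle program step by step:
Start: pos=(0,0), heading=0, pen down
RT 15: heading 0 -> 345
FD 19: (0,0) -> (18.353,-4.918) [heading=345, draw]
BK 3: (18.353,-4.918) -> (15.455,-4.141) [heading=345, draw]
PU: pen up
FD 12: (15.455,-4.141) -> (27.046,-7.247) [heading=345, move]
RT 120: heading 345 -> 225
RT 120: heading 225 -> 105
Final: pos=(27.046,-7.247), heading=105, 2 segment(s) drawn

Segment lengths:
  seg 1: (0,0) -> (18.353,-4.918), length = 19
  seg 2: (18.353,-4.918) -> (15.455,-4.141), length = 3
Total = 22

Answer: 22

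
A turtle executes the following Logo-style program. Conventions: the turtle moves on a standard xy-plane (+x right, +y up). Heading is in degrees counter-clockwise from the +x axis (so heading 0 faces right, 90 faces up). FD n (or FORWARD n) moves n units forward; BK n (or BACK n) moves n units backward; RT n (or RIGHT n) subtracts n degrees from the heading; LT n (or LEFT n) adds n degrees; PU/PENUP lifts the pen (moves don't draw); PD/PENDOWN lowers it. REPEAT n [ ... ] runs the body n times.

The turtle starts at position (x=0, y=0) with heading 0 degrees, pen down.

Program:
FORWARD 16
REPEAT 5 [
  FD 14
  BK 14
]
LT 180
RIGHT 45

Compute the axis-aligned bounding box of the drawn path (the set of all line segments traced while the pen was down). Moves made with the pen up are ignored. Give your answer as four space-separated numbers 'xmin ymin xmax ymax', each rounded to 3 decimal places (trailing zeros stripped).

Answer: 0 0 30 0

Derivation:
Executing turtle program step by step:
Start: pos=(0,0), heading=0, pen down
FD 16: (0,0) -> (16,0) [heading=0, draw]
REPEAT 5 [
  -- iteration 1/5 --
  FD 14: (16,0) -> (30,0) [heading=0, draw]
  BK 14: (30,0) -> (16,0) [heading=0, draw]
  -- iteration 2/5 --
  FD 14: (16,0) -> (30,0) [heading=0, draw]
  BK 14: (30,0) -> (16,0) [heading=0, draw]
  -- iteration 3/5 --
  FD 14: (16,0) -> (30,0) [heading=0, draw]
  BK 14: (30,0) -> (16,0) [heading=0, draw]
  -- iteration 4/5 --
  FD 14: (16,0) -> (30,0) [heading=0, draw]
  BK 14: (30,0) -> (16,0) [heading=0, draw]
  -- iteration 5/5 --
  FD 14: (16,0) -> (30,0) [heading=0, draw]
  BK 14: (30,0) -> (16,0) [heading=0, draw]
]
LT 180: heading 0 -> 180
RT 45: heading 180 -> 135
Final: pos=(16,0), heading=135, 11 segment(s) drawn

Segment endpoints: x in {0, 16, 30}, y in {0}
xmin=0, ymin=0, xmax=30, ymax=0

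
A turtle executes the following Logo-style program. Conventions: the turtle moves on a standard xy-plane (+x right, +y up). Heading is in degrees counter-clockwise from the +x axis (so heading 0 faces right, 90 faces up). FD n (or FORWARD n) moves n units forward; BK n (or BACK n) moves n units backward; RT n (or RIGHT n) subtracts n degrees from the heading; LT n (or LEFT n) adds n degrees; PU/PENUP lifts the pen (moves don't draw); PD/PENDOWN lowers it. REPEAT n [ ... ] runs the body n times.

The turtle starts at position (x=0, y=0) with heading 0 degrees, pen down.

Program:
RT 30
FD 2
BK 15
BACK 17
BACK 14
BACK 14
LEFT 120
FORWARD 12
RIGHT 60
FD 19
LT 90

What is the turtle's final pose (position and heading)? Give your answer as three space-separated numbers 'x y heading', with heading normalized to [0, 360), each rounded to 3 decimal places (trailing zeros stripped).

Answer: -33.775 50.5 120

Derivation:
Executing turtle program step by step:
Start: pos=(0,0), heading=0, pen down
RT 30: heading 0 -> 330
FD 2: (0,0) -> (1.732,-1) [heading=330, draw]
BK 15: (1.732,-1) -> (-11.258,6.5) [heading=330, draw]
BK 17: (-11.258,6.5) -> (-25.981,15) [heading=330, draw]
BK 14: (-25.981,15) -> (-38.105,22) [heading=330, draw]
BK 14: (-38.105,22) -> (-50.229,29) [heading=330, draw]
LT 120: heading 330 -> 90
FD 12: (-50.229,29) -> (-50.229,41) [heading=90, draw]
RT 60: heading 90 -> 30
FD 19: (-50.229,41) -> (-33.775,50.5) [heading=30, draw]
LT 90: heading 30 -> 120
Final: pos=(-33.775,50.5), heading=120, 7 segment(s) drawn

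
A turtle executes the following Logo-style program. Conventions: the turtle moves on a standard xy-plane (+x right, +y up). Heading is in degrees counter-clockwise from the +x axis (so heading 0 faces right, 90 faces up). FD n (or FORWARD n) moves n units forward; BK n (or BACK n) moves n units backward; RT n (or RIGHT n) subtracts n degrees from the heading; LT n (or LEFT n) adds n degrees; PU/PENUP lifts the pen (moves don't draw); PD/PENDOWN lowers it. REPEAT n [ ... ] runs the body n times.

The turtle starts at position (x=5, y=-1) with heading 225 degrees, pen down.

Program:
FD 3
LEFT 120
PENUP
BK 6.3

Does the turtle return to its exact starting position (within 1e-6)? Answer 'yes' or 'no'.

Executing turtle program step by step:
Start: pos=(5,-1), heading=225, pen down
FD 3: (5,-1) -> (2.879,-3.121) [heading=225, draw]
LT 120: heading 225 -> 345
PU: pen up
BK 6.3: (2.879,-3.121) -> (-3.207,-1.491) [heading=345, move]
Final: pos=(-3.207,-1.491), heading=345, 1 segment(s) drawn

Start position: (5, -1)
Final position: (-3.207, -1.491)
Distance = 8.221; >= 1e-6 -> NOT closed

Answer: no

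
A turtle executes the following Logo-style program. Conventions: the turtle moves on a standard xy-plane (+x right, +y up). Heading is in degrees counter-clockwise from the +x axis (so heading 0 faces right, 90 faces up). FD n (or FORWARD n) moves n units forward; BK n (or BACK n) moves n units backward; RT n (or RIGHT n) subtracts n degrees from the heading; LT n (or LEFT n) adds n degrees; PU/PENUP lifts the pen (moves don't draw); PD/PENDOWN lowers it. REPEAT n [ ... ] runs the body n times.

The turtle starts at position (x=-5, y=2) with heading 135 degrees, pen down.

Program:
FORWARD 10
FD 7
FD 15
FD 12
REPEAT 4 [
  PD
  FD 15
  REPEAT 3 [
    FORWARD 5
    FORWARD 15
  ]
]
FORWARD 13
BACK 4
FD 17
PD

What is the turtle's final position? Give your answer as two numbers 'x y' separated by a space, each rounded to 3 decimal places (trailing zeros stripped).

Executing turtle program step by step:
Start: pos=(-5,2), heading=135, pen down
FD 10: (-5,2) -> (-12.071,9.071) [heading=135, draw]
FD 7: (-12.071,9.071) -> (-17.021,14.021) [heading=135, draw]
FD 15: (-17.021,14.021) -> (-27.627,24.627) [heading=135, draw]
FD 12: (-27.627,24.627) -> (-36.113,33.113) [heading=135, draw]
REPEAT 4 [
  -- iteration 1/4 --
  PD: pen down
  FD 15: (-36.113,33.113) -> (-46.719,43.719) [heading=135, draw]
  REPEAT 3 [
    -- iteration 1/3 --
    FD 5: (-46.719,43.719) -> (-50.255,47.255) [heading=135, draw]
    FD 15: (-50.255,47.255) -> (-60.861,57.861) [heading=135, draw]
    -- iteration 2/3 --
    FD 5: (-60.861,57.861) -> (-64.397,61.397) [heading=135, draw]
    FD 15: (-64.397,61.397) -> (-75.004,72.004) [heading=135, draw]
    -- iteration 3/3 --
    FD 5: (-75.004,72.004) -> (-78.539,75.539) [heading=135, draw]
    FD 15: (-78.539,75.539) -> (-89.146,86.146) [heading=135, draw]
  ]
  -- iteration 2/4 --
  PD: pen down
  FD 15: (-89.146,86.146) -> (-99.752,96.752) [heading=135, draw]
  REPEAT 3 [
    -- iteration 1/3 --
    FD 5: (-99.752,96.752) -> (-103.288,100.288) [heading=135, draw]
    FD 15: (-103.288,100.288) -> (-113.894,110.894) [heading=135, draw]
    -- iteration 2/3 --
    FD 5: (-113.894,110.894) -> (-117.43,114.43) [heading=135, draw]
    FD 15: (-117.43,114.43) -> (-128.037,125.037) [heading=135, draw]
    -- iteration 3/3 --
    FD 5: (-128.037,125.037) -> (-131.572,128.572) [heading=135, draw]
    FD 15: (-131.572,128.572) -> (-142.179,139.179) [heading=135, draw]
  ]
  -- iteration 3/4 --
  PD: pen down
  FD 15: (-142.179,139.179) -> (-152.785,149.785) [heading=135, draw]
  REPEAT 3 [
    -- iteration 1/3 --
    FD 5: (-152.785,149.785) -> (-156.321,153.321) [heading=135, draw]
    FD 15: (-156.321,153.321) -> (-166.927,163.927) [heading=135, draw]
    -- iteration 2/3 --
    FD 5: (-166.927,163.927) -> (-170.463,167.463) [heading=135, draw]
    FD 15: (-170.463,167.463) -> (-181.07,178.07) [heading=135, draw]
    -- iteration 3/3 --
    FD 5: (-181.07,178.07) -> (-184.605,181.605) [heading=135, draw]
    FD 15: (-184.605,181.605) -> (-195.212,192.212) [heading=135, draw]
  ]
  -- iteration 4/4 --
  PD: pen down
  FD 15: (-195.212,192.212) -> (-205.818,202.818) [heading=135, draw]
  REPEAT 3 [
    -- iteration 1/3 --
    FD 5: (-205.818,202.818) -> (-209.354,206.354) [heading=135, draw]
    FD 15: (-209.354,206.354) -> (-219.96,216.96) [heading=135, draw]
    -- iteration 2/3 --
    FD 5: (-219.96,216.96) -> (-223.496,220.496) [heading=135, draw]
    FD 15: (-223.496,220.496) -> (-234.103,231.103) [heading=135, draw]
    -- iteration 3/3 --
    FD 5: (-234.103,231.103) -> (-237.638,234.638) [heading=135, draw]
    FD 15: (-237.638,234.638) -> (-248.245,245.245) [heading=135, draw]
  ]
]
FD 13: (-248.245,245.245) -> (-257.437,254.437) [heading=135, draw]
BK 4: (-257.437,254.437) -> (-254.609,251.609) [heading=135, draw]
FD 17: (-254.609,251.609) -> (-266.63,263.63) [heading=135, draw]
PD: pen down
Final: pos=(-266.63,263.63), heading=135, 35 segment(s) drawn

Answer: -266.63 263.63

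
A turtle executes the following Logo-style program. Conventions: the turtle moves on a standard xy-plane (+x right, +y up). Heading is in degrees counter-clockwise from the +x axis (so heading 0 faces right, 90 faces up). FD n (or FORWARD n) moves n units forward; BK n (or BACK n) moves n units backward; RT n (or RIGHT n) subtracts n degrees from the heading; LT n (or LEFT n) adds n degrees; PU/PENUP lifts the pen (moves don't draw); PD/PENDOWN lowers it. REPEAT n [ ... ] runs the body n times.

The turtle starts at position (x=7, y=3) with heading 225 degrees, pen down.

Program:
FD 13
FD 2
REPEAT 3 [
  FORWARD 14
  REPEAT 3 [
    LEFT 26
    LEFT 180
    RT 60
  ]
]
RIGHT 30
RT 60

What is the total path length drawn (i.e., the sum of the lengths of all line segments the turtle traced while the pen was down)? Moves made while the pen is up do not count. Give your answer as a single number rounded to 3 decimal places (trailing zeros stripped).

Answer: 57

Derivation:
Executing turtle program step by step:
Start: pos=(7,3), heading=225, pen down
FD 13: (7,3) -> (-2.192,-6.192) [heading=225, draw]
FD 2: (-2.192,-6.192) -> (-3.607,-7.607) [heading=225, draw]
REPEAT 3 [
  -- iteration 1/3 --
  FD 14: (-3.607,-7.607) -> (-13.506,-17.506) [heading=225, draw]
  REPEAT 3 [
    -- iteration 1/3 --
    LT 26: heading 225 -> 251
    LT 180: heading 251 -> 71
    RT 60: heading 71 -> 11
    -- iteration 2/3 --
    LT 26: heading 11 -> 37
    LT 180: heading 37 -> 217
    RT 60: heading 217 -> 157
    -- iteration 3/3 --
    LT 26: heading 157 -> 183
    LT 180: heading 183 -> 3
    RT 60: heading 3 -> 303
  ]
  -- iteration 2/3 --
  FD 14: (-13.506,-17.506) -> (-5.881,-29.247) [heading=303, draw]
  REPEAT 3 [
    -- iteration 1/3 --
    LT 26: heading 303 -> 329
    LT 180: heading 329 -> 149
    RT 60: heading 149 -> 89
    -- iteration 2/3 --
    LT 26: heading 89 -> 115
    LT 180: heading 115 -> 295
    RT 60: heading 295 -> 235
    -- iteration 3/3 --
    LT 26: heading 235 -> 261
    LT 180: heading 261 -> 81
    RT 60: heading 81 -> 21
  ]
  -- iteration 3/3 --
  FD 14: (-5.881,-29.247) -> (7.189,-24.23) [heading=21, draw]
  REPEAT 3 [
    -- iteration 1/3 --
    LT 26: heading 21 -> 47
    LT 180: heading 47 -> 227
    RT 60: heading 227 -> 167
    -- iteration 2/3 --
    LT 26: heading 167 -> 193
    LT 180: heading 193 -> 13
    RT 60: heading 13 -> 313
    -- iteration 3/3 --
    LT 26: heading 313 -> 339
    LT 180: heading 339 -> 159
    RT 60: heading 159 -> 99
  ]
]
RT 30: heading 99 -> 69
RT 60: heading 69 -> 9
Final: pos=(7.189,-24.23), heading=9, 5 segment(s) drawn

Segment lengths:
  seg 1: (7,3) -> (-2.192,-6.192), length = 13
  seg 2: (-2.192,-6.192) -> (-3.607,-7.607), length = 2
  seg 3: (-3.607,-7.607) -> (-13.506,-17.506), length = 14
  seg 4: (-13.506,-17.506) -> (-5.881,-29.247), length = 14
  seg 5: (-5.881,-29.247) -> (7.189,-24.23), length = 14
Total = 57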